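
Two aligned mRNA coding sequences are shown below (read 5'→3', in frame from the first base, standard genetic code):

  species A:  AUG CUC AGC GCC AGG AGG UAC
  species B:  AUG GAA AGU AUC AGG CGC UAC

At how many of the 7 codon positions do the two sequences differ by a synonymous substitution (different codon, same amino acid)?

2

Codon 1: AUG Met / AUG Met — identical.
Codon 2: CUC Leu / GAA Glu — nonsynonymous.
Codon 3: AGC Ser / AGU Ser — synonymous.
Codon 4: GCC Ala / AUC Ile — nonsynonymous.
Codon 5: AGG Arg / AGG Arg — identical.
Codon 6: AGG Arg / CGC Arg — synonymous.
Codon 7: UAC Tyr / UAC Tyr — identical.
Synonymous differences: 2.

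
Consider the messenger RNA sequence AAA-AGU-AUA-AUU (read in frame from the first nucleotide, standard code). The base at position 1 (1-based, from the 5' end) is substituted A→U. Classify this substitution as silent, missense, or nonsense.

nonsense

Position 1 falls in codon 1: AAA → Lys.
After the substitution the codon is UAA → Stop.
The new codon is a stop codon, so this is a nonsense mutation.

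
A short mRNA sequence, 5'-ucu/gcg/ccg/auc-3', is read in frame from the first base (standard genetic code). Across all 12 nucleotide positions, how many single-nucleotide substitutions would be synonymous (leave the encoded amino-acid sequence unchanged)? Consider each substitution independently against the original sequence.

11

Codon 1 (UCU, Ser): 3 synonymous substitutions.
Codon 2 (GCG, Ala): 3 synonymous substitutions.
Codon 3 (CCG, Pro): 3 synonymous substitutions.
Codon 4 (AUC, Ile): 2 synonymous substitutions.
Total: 3 + 3 + 3 + 2 = 11.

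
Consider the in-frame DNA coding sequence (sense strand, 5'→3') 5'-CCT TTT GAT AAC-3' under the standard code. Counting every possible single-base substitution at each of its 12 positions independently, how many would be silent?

Codon 1 (CCT, Pro): 3 synonymous substitutions.
Codon 2 (TTT, Phe): 1 synonymous substitution.
Codon 3 (GAT, Asp): 1 synonymous substitution.
Codon 4 (AAC, Asn): 1 synonymous substitution.
Total: 3 + 1 + 1 + 1 = 6.

6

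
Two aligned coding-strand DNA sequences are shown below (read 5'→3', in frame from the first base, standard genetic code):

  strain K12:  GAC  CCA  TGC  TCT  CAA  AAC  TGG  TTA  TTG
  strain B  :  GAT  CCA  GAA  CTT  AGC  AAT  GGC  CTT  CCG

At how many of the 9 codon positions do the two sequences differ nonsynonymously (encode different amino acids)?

Codon 1: GAC Asp / GAT Asp — synonymous.
Codon 2: CCA Pro / CCA Pro — identical.
Codon 3: TGC Cys / GAA Glu — nonsynonymous.
Codon 4: TCT Ser / CTT Leu — nonsynonymous.
Codon 5: CAA Gln / AGC Ser — nonsynonymous.
Codon 6: AAC Asn / AAT Asn — synonymous.
Codon 7: TGG Trp / GGC Gly — nonsynonymous.
Codon 8: TTA Leu / CTT Leu — synonymous.
Codon 9: TTG Leu / CCG Pro — nonsynonymous.
Nonsynonymous differences: 5.

5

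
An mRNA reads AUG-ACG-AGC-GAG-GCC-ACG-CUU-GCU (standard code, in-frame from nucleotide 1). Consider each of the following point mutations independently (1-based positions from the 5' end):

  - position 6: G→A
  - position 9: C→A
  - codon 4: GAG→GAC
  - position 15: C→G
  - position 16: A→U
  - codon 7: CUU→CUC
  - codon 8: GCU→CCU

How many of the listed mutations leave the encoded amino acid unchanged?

3

Codon 2: ACG (Thr) → ACA (Thr) — synonymous.
Codon 3: AGC (Ser) → AGA (Arg) — missense.
Codon 4: GAG (Glu) → GAC (Asp) — missense.
Codon 5: GCC (Ala) → GCG (Ala) — synonymous.
Codon 6: ACG (Thr) → UCG (Ser) — missense.
Codon 7: CUU (Leu) → CUC (Leu) — synonymous.
Codon 8: GCU (Ala) → CCU (Pro) — missense.
Synonymous: 3 of 7.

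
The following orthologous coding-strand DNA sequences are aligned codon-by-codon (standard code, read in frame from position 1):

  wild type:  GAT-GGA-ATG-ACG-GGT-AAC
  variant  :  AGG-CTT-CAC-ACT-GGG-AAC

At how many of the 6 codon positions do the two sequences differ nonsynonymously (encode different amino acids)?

3

Codon 1: GAT Asp / AGG Arg — nonsynonymous.
Codon 2: GGA Gly / CTT Leu — nonsynonymous.
Codon 3: ATG Met / CAC His — nonsynonymous.
Codon 4: ACG Thr / ACT Thr — synonymous.
Codon 5: GGT Gly / GGG Gly — synonymous.
Codon 6: AAC Asn / AAC Asn — identical.
Nonsynonymous differences: 3.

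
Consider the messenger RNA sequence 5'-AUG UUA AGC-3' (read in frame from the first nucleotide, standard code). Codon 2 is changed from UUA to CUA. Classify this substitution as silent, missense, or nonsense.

Position 4 falls in codon 2: UUA → Leu.
After the substitution the codon is CUA → Leu.
Both encode Leu, so the change is synonymous.

silent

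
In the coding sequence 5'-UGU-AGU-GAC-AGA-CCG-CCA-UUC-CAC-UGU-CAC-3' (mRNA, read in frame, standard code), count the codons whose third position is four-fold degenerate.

2

Codon 1 UGU (Cys): third position 2-fold.
Codon 2 AGU (Ser): third position 2-fold.
Codon 3 GAC (Asp): third position 2-fold.
Codon 4 AGA (Arg): third position 2-fold.
Codon 5 CCG (Pro): third position 4-fold.
Codon 6 CCA (Pro): third position 4-fold.
Codon 7 UUC (Phe): third position 2-fold.
Codon 8 CAC (His): third position 2-fold.
Codon 9 UGU (Cys): third position 2-fold.
Codon 10 CAC (His): third position 2-fold.
Four-fold degenerate third positions: 2.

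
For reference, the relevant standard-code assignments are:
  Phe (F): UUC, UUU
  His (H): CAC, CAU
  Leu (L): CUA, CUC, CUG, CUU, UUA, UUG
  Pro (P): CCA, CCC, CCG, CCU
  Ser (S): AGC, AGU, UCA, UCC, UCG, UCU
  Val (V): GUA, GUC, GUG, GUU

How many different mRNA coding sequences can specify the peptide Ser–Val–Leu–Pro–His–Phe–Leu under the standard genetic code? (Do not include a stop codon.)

Ser: 6 codons.
Val: 4 codons.
Leu: 6 codons.
Pro: 4 codons.
His: 2 codons.
Phe: 2 codons.
Leu: 6 codons.
6 × 4 × 6 × 4 × 2 × 2 × 6 = 13824.

13824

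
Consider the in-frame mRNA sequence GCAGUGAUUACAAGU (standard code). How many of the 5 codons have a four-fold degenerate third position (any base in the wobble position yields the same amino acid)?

Codon 1 GCA (Ala): third position 4-fold.
Codon 2 GUG (Val): third position 4-fold.
Codon 3 AUU (Ile): third position 3-fold.
Codon 4 ACA (Thr): third position 4-fold.
Codon 5 AGU (Ser): third position 2-fold.
Four-fold degenerate third positions: 3.

3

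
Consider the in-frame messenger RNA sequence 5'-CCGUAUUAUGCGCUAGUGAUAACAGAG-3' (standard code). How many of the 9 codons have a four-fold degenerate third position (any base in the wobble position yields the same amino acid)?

5

Codon 1 CCG (Pro): third position 4-fold.
Codon 2 UAU (Tyr): third position 2-fold.
Codon 3 UAU (Tyr): third position 2-fold.
Codon 4 GCG (Ala): third position 4-fold.
Codon 5 CUA (Leu): third position 4-fold.
Codon 6 GUG (Val): third position 4-fold.
Codon 7 AUA (Ile): third position 3-fold.
Codon 8 ACA (Thr): third position 4-fold.
Codon 9 GAG (Glu): third position 2-fold.
Four-fold degenerate third positions: 5.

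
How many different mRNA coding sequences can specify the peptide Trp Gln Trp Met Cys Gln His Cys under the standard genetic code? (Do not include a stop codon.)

32

Trp: 1 codon.
Gln: 2 codons.
Trp: 1 codon.
Met: 1 codon.
Cys: 2 codons.
Gln: 2 codons.
His: 2 codons.
Cys: 2 codons.
1 × 2 × 1 × 1 × 2 × 2 × 2 × 2 = 32.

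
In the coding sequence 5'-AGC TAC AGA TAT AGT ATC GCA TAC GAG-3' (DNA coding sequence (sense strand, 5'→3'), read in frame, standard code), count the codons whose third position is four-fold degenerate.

Codon 1 AGC (Ser): third position 2-fold.
Codon 2 TAC (Tyr): third position 2-fold.
Codon 3 AGA (Arg): third position 2-fold.
Codon 4 TAT (Tyr): third position 2-fold.
Codon 5 AGT (Ser): third position 2-fold.
Codon 6 ATC (Ile): third position 3-fold.
Codon 7 GCA (Ala): third position 4-fold.
Codon 8 TAC (Tyr): third position 2-fold.
Codon 9 GAG (Glu): third position 2-fold.
Four-fold degenerate third positions: 1.

1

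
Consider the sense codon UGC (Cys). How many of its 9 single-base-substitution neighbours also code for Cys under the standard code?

Position 1: none → 0 synonymous.
Position 2: none → 0 synonymous.
Position 3: UGU → 1 synonymous.
Total: 0 + 0 + 1 = 1.

1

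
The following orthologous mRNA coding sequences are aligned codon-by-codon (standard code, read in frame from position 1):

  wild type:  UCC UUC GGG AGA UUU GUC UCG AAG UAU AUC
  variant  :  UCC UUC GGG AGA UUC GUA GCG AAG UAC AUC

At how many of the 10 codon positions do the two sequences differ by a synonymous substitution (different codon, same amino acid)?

Codon 1: UCC Ser / UCC Ser — identical.
Codon 2: UUC Phe / UUC Phe — identical.
Codon 3: GGG Gly / GGG Gly — identical.
Codon 4: AGA Arg / AGA Arg — identical.
Codon 5: UUU Phe / UUC Phe — synonymous.
Codon 6: GUC Val / GUA Val — synonymous.
Codon 7: UCG Ser / GCG Ala — nonsynonymous.
Codon 8: AAG Lys / AAG Lys — identical.
Codon 9: UAU Tyr / UAC Tyr — synonymous.
Codon 10: AUC Ile / AUC Ile — identical.
Synonymous differences: 3.

3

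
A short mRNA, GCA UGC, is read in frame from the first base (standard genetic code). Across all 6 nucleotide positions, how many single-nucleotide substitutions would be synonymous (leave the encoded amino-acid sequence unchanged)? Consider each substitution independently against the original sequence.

Codon 1 (GCA, Ala): 3 synonymous substitutions.
Codon 2 (UGC, Cys): 1 synonymous substitution.
Total: 3 + 1 = 4.

4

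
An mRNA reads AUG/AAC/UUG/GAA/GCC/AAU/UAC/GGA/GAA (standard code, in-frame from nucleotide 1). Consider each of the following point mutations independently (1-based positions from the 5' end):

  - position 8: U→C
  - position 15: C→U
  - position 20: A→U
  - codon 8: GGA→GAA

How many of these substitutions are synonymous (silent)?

Codon 3: UUG (Leu) → UCG (Ser) — missense.
Codon 5: GCC (Ala) → GCU (Ala) — synonymous.
Codon 7: UAC (Tyr) → UUC (Phe) — missense.
Codon 8: GGA (Gly) → GAA (Glu) — missense.
Synonymous: 1 of 4.

1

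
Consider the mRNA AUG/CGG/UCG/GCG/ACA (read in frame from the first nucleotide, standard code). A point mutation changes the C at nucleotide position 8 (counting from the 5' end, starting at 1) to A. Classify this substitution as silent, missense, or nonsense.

nonsense

Position 8 falls in codon 3: UCG → Ser.
After the substitution the codon is UAG → Stop.
The new codon is a stop codon, so this is a nonsense mutation.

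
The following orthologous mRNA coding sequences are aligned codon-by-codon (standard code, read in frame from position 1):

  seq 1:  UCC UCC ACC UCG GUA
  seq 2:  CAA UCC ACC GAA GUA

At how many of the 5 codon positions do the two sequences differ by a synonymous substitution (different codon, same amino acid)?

0

Codon 1: UCC Ser / CAA Gln — nonsynonymous.
Codon 2: UCC Ser / UCC Ser — identical.
Codon 3: ACC Thr / ACC Thr — identical.
Codon 4: UCG Ser / GAA Glu — nonsynonymous.
Codon 5: GUA Val / GUA Val — identical.
Synonymous differences: 0.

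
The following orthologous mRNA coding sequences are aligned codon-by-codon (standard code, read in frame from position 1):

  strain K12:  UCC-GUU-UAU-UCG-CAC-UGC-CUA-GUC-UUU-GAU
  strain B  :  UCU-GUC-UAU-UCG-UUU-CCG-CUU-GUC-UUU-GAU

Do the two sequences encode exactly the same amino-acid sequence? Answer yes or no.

Codon 1: UCC Ser / UCU Ser — synonymous.
Codon 2: GUU Val / GUC Val — synonymous.
Codon 3: UAU Tyr / UAU Tyr — identical.
Codon 4: UCG Ser / UCG Ser — identical.
Codon 5: CAC His / UUU Phe — nonsynonymous.
Codon 6: UGC Cys / CCG Pro — nonsynonymous.
Codon 7: CUA Leu / CUU Leu — synonymous.
Codon 8: GUC Val / GUC Val — identical.
Codon 9: UUU Phe / UUU Phe — identical.
Codon 10: GAU Asp / GAU Asp — identical.
Nonsynonymous differences: 2 → different protein.

no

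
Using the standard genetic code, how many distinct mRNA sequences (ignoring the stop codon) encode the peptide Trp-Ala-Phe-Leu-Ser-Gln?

576

Trp: 1 codon.
Ala: 4 codons.
Phe: 2 codons.
Leu: 6 codons.
Ser: 6 codons.
Gln: 2 codons.
1 × 4 × 2 × 6 × 6 × 2 = 576.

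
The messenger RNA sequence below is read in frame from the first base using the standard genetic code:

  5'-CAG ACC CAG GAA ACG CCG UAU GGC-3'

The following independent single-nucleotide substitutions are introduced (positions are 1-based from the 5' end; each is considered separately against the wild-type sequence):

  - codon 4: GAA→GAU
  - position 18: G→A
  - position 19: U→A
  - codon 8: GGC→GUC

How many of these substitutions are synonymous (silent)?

1

Codon 4: GAA (Glu) → GAU (Asp) — missense.
Codon 6: CCG (Pro) → CCA (Pro) — synonymous.
Codon 7: UAU (Tyr) → AAU (Asn) — missense.
Codon 8: GGC (Gly) → GUC (Val) — missense.
Synonymous: 1 of 4.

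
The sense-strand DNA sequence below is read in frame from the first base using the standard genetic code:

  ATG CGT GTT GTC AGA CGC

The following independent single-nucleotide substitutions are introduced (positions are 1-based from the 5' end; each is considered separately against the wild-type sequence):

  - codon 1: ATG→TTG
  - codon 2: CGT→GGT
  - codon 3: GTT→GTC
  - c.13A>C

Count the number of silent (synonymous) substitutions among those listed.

Codon 1: ATG (Met) → TTG (Leu) — missense.
Codon 2: CGT (Arg) → GGT (Gly) — missense.
Codon 3: GTT (Val) → GTC (Val) — synonymous.
Codon 5: AGA (Arg) → CGA (Arg) — synonymous.
Synonymous: 2 of 4.

2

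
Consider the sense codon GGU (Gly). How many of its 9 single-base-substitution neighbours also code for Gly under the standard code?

3

Position 1: none → 0 synonymous.
Position 2: none → 0 synonymous.
Position 3: GGC, GGA, GGG → 3 synonymous.
Total: 0 + 0 + 3 = 3.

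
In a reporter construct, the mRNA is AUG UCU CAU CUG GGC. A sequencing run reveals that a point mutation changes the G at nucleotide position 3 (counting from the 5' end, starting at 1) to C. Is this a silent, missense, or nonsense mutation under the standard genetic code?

missense

Position 3 falls in codon 1: AUG → Met.
After the substitution the codon is AUC → Ile.
Met ≠ Ile, so this is a missense mutation.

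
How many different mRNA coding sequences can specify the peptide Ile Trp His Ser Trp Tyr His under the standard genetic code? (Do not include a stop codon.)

Ile: 3 codons.
Trp: 1 codon.
His: 2 codons.
Ser: 6 codons.
Trp: 1 codon.
Tyr: 2 codons.
His: 2 codons.
3 × 1 × 2 × 6 × 1 × 2 × 2 = 144.

144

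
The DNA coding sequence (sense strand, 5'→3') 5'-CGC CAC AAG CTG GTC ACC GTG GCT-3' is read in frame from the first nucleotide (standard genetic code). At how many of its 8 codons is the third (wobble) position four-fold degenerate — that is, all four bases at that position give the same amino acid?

6

Codon 1 CGC (Arg): third position 4-fold.
Codon 2 CAC (His): third position 2-fold.
Codon 3 AAG (Lys): third position 2-fold.
Codon 4 CTG (Leu): third position 4-fold.
Codon 5 GTC (Val): third position 4-fold.
Codon 6 ACC (Thr): third position 4-fold.
Codon 7 GTG (Val): third position 4-fold.
Codon 8 GCT (Ala): third position 4-fold.
Four-fold degenerate third positions: 6.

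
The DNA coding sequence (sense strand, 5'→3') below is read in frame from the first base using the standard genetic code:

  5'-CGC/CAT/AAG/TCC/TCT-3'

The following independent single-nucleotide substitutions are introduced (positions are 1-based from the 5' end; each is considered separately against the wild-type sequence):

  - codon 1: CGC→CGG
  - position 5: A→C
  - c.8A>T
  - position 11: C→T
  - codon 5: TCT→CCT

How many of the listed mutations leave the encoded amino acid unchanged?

Codon 1: CGC (Arg) → CGG (Arg) — synonymous.
Codon 2: CAT (His) → CCT (Pro) — missense.
Codon 3: AAG (Lys) → ATG (Met) — missense.
Codon 4: TCC (Ser) → TTC (Phe) — missense.
Codon 5: TCT (Ser) → CCT (Pro) — missense.
Synonymous: 1 of 5.

1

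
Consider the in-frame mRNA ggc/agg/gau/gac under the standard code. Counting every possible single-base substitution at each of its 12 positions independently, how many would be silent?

7

Codon 1 (GGC, Gly): 3 synonymous substitutions.
Codon 2 (AGG, Arg): 2 synonymous substitutions.
Codon 3 (GAU, Asp): 1 synonymous substitution.
Codon 4 (GAC, Asp): 1 synonymous substitution.
Total: 3 + 2 + 1 + 1 = 7.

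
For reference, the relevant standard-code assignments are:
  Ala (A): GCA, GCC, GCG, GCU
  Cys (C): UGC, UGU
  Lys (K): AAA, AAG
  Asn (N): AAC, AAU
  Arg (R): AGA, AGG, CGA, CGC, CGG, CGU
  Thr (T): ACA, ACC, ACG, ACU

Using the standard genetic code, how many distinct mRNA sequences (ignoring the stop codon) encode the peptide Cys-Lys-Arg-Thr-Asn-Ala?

768

Cys: 2 codons.
Lys: 2 codons.
Arg: 6 codons.
Thr: 4 codons.
Asn: 2 codons.
Ala: 4 codons.
2 × 2 × 6 × 4 × 2 × 4 = 768.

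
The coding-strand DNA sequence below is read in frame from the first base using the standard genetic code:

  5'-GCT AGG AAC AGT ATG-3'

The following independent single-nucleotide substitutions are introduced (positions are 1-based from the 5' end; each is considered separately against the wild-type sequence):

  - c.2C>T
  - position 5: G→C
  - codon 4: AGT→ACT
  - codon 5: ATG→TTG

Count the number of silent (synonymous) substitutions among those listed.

0

Codon 1: GCT (Ala) → GTT (Val) — missense.
Codon 2: AGG (Arg) → ACG (Thr) — missense.
Codon 4: AGT (Ser) → ACT (Thr) — missense.
Codon 5: ATG (Met) → TTG (Leu) — missense.
Synonymous: 0 of 4.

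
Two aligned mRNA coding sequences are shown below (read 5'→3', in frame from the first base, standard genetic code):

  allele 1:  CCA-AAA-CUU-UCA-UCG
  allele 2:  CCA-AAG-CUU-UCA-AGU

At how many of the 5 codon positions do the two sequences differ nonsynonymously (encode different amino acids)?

Codon 1: CCA Pro / CCA Pro — identical.
Codon 2: AAA Lys / AAG Lys — synonymous.
Codon 3: CUU Leu / CUU Leu — identical.
Codon 4: UCA Ser / UCA Ser — identical.
Codon 5: UCG Ser / AGU Ser — synonymous.
Nonsynonymous differences: 0.

0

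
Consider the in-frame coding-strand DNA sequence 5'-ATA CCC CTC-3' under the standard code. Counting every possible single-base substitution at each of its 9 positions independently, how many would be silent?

Codon 1 (ATA, Ile): 2 synonymous substitutions.
Codon 2 (CCC, Pro): 3 synonymous substitutions.
Codon 3 (CTC, Leu): 3 synonymous substitutions.
Total: 2 + 3 + 3 = 8.

8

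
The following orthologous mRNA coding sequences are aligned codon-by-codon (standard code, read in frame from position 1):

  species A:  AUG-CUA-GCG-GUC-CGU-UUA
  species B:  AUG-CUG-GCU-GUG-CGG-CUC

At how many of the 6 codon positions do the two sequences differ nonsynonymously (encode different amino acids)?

0

Codon 1: AUG Met / AUG Met — identical.
Codon 2: CUA Leu / CUG Leu — synonymous.
Codon 3: GCG Ala / GCU Ala — synonymous.
Codon 4: GUC Val / GUG Val — synonymous.
Codon 5: CGU Arg / CGG Arg — synonymous.
Codon 6: UUA Leu / CUC Leu — synonymous.
Nonsynonymous differences: 0.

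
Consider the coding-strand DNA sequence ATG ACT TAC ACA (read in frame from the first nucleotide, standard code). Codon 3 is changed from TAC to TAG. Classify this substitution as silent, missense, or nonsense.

Position 9 falls in codon 3: TAC → Tyr.
After the substitution the codon is TAG → Stop.
The new codon is a stop codon, so this is a nonsense mutation.

nonsense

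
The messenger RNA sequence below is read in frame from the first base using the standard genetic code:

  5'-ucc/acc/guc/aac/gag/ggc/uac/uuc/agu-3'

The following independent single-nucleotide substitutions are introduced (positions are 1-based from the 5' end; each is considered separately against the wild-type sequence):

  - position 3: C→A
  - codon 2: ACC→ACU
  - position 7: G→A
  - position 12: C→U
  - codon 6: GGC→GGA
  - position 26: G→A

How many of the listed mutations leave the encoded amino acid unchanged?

Codon 1: UCC (Ser) → UCA (Ser) — synonymous.
Codon 2: ACC (Thr) → ACU (Thr) — synonymous.
Codon 3: GUC (Val) → AUC (Ile) — missense.
Codon 4: AAC (Asn) → AAU (Asn) — synonymous.
Codon 6: GGC (Gly) → GGA (Gly) — synonymous.
Codon 9: AGU (Ser) → AAU (Asn) — missense.
Synonymous: 4 of 6.

4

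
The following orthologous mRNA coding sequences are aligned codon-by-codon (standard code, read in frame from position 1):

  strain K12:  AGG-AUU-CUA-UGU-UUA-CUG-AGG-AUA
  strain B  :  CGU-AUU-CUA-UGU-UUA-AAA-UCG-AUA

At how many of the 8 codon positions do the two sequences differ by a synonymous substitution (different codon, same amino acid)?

1

Codon 1: AGG Arg / CGU Arg — synonymous.
Codon 2: AUU Ile / AUU Ile — identical.
Codon 3: CUA Leu / CUA Leu — identical.
Codon 4: UGU Cys / UGU Cys — identical.
Codon 5: UUA Leu / UUA Leu — identical.
Codon 6: CUG Leu / AAA Lys — nonsynonymous.
Codon 7: AGG Arg / UCG Ser — nonsynonymous.
Codon 8: AUA Ile / AUA Ile — identical.
Synonymous differences: 1.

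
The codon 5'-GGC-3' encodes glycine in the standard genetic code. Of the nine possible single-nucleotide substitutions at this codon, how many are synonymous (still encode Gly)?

Position 1: none → 0 synonymous.
Position 2: none → 0 synonymous.
Position 3: GGU, GGA, GGG → 3 synonymous.
Total: 0 + 0 + 3 = 3.

3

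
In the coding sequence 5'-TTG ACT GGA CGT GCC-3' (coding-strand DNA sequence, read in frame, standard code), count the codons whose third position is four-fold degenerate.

4

Codon 1 TTG (Leu): third position 2-fold.
Codon 2 ACT (Thr): third position 4-fold.
Codon 3 GGA (Gly): third position 4-fold.
Codon 4 CGT (Arg): third position 4-fold.
Codon 5 GCC (Ala): third position 4-fold.
Four-fold degenerate third positions: 4.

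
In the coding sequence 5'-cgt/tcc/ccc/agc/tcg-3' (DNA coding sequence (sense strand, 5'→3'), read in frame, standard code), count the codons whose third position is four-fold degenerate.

4

Codon 1 CGT (Arg): third position 4-fold.
Codon 2 TCC (Ser): third position 4-fold.
Codon 3 CCC (Pro): third position 4-fold.
Codon 4 AGC (Ser): third position 2-fold.
Codon 5 TCG (Ser): third position 4-fold.
Four-fold degenerate third positions: 4.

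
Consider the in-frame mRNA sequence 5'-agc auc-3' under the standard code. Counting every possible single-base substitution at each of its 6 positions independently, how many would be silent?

Codon 1 (AGC, Ser): 1 synonymous substitution.
Codon 2 (AUC, Ile): 2 synonymous substitutions.
Total: 1 + 2 = 3.

3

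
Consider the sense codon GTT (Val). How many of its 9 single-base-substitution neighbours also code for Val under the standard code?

3

Position 1: none → 0 synonymous.
Position 2: none → 0 synonymous.
Position 3: GTC, GTA, GTG → 3 synonymous.
Total: 0 + 0 + 3 = 3.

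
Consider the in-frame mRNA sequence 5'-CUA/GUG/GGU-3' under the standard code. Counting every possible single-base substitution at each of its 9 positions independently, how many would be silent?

10

Codon 1 (CUA, Leu): 4 synonymous substitutions.
Codon 2 (GUG, Val): 3 synonymous substitutions.
Codon 3 (GGU, Gly): 3 synonymous substitutions.
Total: 4 + 3 + 3 = 10.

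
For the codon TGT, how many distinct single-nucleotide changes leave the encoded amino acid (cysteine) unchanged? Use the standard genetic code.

Position 1: none → 0 synonymous.
Position 2: none → 0 synonymous.
Position 3: TGC → 1 synonymous.
Total: 0 + 0 + 1 = 1.

1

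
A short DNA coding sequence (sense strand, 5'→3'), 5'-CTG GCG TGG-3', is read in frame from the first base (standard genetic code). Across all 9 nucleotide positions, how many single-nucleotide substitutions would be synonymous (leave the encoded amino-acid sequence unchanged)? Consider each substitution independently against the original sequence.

Codon 1 (CTG, Leu): 4 synonymous substitutions.
Codon 2 (GCG, Ala): 3 synonymous substitutions.
Codon 3 (TGG, Trp): 0 synonymous substitutions.
Total: 4 + 3 + 0 = 7.

7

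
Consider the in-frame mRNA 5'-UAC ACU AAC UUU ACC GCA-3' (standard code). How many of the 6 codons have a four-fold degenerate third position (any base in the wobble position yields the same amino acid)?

Codon 1 UAC (Tyr): third position 2-fold.
Codon 2 ACU (Thr): third position 4-fold.
Codon 3 AAC (Asn): third position 2-fold.
Codon 4 UUU (Phe): third position 2-fold.
Codon 5 ACC (Thr): third position 4-fold.
Codon 6 GCA (Ala): third position 4-fold.
Four-fold degenerate third positions: 3.

3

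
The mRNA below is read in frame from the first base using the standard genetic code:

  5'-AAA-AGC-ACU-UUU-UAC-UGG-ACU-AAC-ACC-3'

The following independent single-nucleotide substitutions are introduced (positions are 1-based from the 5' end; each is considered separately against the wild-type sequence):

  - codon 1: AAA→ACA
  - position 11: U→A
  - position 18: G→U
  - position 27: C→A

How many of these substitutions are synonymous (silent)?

Codon 1: AAA (Lys) → ACA (Thr) — missense.
Codon 4: UUU (Phe) → UAU (Tyr) — missense.
Codon 6: UGG (Trp) → UGU (Cys) — missense.
Codon 9: ACC (Thr) → ACA (Thr) — synonymous.
Synonymous: 1 of 4.

1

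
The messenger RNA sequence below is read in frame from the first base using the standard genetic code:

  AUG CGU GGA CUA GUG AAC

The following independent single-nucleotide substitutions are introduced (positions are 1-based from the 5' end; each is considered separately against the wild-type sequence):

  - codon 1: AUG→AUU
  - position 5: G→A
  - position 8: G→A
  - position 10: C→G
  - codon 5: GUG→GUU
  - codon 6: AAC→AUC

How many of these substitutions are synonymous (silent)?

Codon 1: AUG (Met) → AUU (Ile) — missense.
Codon 2: CGU (Arg) → CAU (His) — missense.
Codon 3: GGA (Gly) → GAA (Glu) — missense.
Codon 4: CUA (Leu) → GUA (Val) — missense.
Codon 5: GUG (Val) → GUU (Val) — synonymous.
Codon 6: AAC (Asn) → AUC (Ile) — missense.
Synonymous: 1 of 6.

1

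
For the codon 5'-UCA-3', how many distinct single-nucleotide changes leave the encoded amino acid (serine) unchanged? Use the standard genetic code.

3

Position 1: none → 0 synonymous.
Position 2: none → 0 synonymous.
Position 3: UCU, UCC, UCG → 3 synonymous.
Total: 0 + 0 + 3 = 3.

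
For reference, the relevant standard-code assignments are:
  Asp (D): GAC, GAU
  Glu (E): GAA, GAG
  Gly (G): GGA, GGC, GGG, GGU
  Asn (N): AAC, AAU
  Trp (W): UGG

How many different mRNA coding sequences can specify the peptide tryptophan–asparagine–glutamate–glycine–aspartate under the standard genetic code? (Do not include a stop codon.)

Trp: 1 codon.
Asn: 2 codons.
Glu: 2 codons.
Gly: 4 codons.
Asp: 2 codons.
1 × 2 × 2 × 4 × 2 = 32.

32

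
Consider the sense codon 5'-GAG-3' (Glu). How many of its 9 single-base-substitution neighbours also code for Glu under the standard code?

Position 1: none → 0 synonymous.
Position 2: none → 0 synonymous.
Position 3: GAA → 1 synonymous.
Total: 0 + 0 + 1 = 1.

1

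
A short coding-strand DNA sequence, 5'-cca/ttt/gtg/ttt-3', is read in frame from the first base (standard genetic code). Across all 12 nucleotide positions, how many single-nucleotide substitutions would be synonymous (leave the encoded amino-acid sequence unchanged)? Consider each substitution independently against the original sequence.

8

Codon 1 (CCA, Pro): 3 synonymous substitutions.
Codon 2 (TTT, Phe): 1 synonymous substitution.
Codon 3 (GTG, Val): 3 synonymous substitutions.
Codon 4 (TTT, Phe): 1 synonymous substitution.
Total: 3 + 1 + 3 + 1 = 8.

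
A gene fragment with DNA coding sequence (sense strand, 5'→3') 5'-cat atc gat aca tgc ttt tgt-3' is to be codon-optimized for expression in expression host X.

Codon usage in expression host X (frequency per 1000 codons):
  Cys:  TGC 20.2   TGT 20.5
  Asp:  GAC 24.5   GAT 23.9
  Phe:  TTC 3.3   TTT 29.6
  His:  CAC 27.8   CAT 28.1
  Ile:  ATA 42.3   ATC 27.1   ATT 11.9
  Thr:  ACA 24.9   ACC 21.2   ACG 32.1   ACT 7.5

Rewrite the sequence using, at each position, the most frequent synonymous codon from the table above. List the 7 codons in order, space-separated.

Codon 1 (His): best is CAT at 28.1.
Codon 2 (Ile): best is ATA at 42.3.
Codon 3 (Asp): best is GAC at 24.5.
Codon 4 (Thr): best is ACG at 32.1.
Codon 5 (Cys): best is TGT at 20.5.
Codon 6 (Phe): best is TTT at 29.6.
Codon 7 (Cys): best is TGT at 20.5.

CAT ATA GAC ACG TGT TTT TGT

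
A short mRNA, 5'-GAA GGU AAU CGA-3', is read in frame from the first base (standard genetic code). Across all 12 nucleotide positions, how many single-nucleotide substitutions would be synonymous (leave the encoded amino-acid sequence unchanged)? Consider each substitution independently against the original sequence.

9

Codon 1 (GAA, Glu): 1 synonymous substitution.
Codon 2 (GGU, Gly): 3 synonymous substitutions.
Codon 3 (AAU, Asn): 1 synonymous substitution.
Codon 4 (CGA, Arg): 4 synonymous substitutions.
Total: 1 + 3 + 1 + 4 = 9.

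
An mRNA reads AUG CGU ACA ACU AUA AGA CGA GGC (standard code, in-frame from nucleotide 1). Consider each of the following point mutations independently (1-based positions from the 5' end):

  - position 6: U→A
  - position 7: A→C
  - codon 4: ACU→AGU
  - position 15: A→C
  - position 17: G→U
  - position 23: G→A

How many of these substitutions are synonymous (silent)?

Codon 2: CGU (Arg) → CGA (Arg) — synonymous.
Codon 3: ACA (Thr) → CCA (Pro) — missense.
Codon 4: ACU (Thr) → AGU (Ser) — missense.
Codon 5: AUA (Ile) → AUC (Ile) — synonymous.
Codon 6: AGA (Arg) → AUA (Ile) — missense.
Codon 8: GGC (Gly) → GAC (Asp) — missense.
Synonymous: 2 of 6.

2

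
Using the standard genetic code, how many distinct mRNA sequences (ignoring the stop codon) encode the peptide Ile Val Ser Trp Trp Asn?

144

Ile: 3 codons.
Val: 4 codons.
Ser: 6 codons.
Trp: 1 codon.
Trp: 1 codon.
Asn: 2 codons.
3 × 4 × 6 × 1 × 1 × 2 = 144.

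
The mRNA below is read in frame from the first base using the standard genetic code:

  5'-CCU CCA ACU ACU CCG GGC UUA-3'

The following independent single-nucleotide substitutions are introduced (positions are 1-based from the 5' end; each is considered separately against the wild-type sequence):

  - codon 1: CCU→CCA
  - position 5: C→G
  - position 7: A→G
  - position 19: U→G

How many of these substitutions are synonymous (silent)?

Codon 1: CCU (Pro) → CCA (Pro) — synonymous.
Codon 2: CCA (Pro) → CGA (Arg) — missense.
Codon 3: ACU (Thr) → GCU (Ala) — missense.
Codon 7: UUA (Leu) → GUA (Val) — missense.
Synonymous: 1 of 4.

1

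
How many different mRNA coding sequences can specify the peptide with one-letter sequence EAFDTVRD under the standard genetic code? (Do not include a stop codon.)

Glu: 2 codons.
Ala: 4 codons.
Phe: 2 codons.
Asp: 2 codons.
Thr: 4 codons.
Val: 4 codons.
Arg: 6 codons.
Asp: 2 codons.
2 × 4 × 2 × 2 × 4 × 4 × 6 × 2 = 6144.

6144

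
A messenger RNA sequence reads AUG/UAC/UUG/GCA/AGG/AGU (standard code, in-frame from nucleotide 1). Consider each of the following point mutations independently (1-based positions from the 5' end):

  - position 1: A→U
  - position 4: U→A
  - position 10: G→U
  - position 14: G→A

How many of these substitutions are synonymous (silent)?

0

Codon 1: AUG (Met) → UUG (Leu) — missense.
Codon 2: UAC (Tyr) → AAC (Asn) — missense.
Codon 4: GCA (Ala) → UCA (Ser) — missense.
Codon 5: AGG (Arg) → AAG (Lys) — missense.
Synonymous: 0 of 4.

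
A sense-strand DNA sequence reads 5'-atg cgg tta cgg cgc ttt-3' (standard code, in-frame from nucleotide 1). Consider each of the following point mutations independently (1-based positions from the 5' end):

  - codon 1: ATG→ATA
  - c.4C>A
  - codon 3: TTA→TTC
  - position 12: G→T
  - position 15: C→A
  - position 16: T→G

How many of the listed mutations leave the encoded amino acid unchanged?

3

Codon 1: ATG (Met) → ATA (Ile) — missense.
Codon 2: CGG (Arg) → AGG (Arg) — synonymous.
Codon 3: TTA (Leu) → TTC (Phe) — missense.
Codon 4: CGG (Arg) → CGT (Arg) — synonymous.
Codon 5: CGC (Arg) → CGA (Arg) — synonymous.
Codon 6: TTT (Phe) → GTT (Val) — missense.
Synonymous: 3 of 6.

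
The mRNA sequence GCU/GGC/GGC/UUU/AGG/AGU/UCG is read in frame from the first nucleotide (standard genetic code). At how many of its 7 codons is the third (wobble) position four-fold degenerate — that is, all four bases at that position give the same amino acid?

Codon 1 GCU (Ala): third position 4-fold.
Codon 2 GGC (Gly): third position 4-fold.
Codon 3 GGC (Gly): third position 4-fold.
Codon 4 UUU (Phe): third position 2-fold.
Codon 5 AGG (Arg): third position 2-fold.
Codon 6 AGU (Ser): third position 2-fold.
Codon 7 UCG (Ser): third position 4-fold.
Four-fold degenerate third positions: 4.

4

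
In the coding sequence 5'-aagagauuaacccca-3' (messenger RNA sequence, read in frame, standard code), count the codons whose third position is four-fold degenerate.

2

Codon 1 AAG (Lys): third position 2-fold.
Codon 2 AGA (Arg): third position 2-fold.
Codon 3 UUA (Leu): third position 2-fold.
Codon 4 ACC (Thr): third position 4-fold.
Codon 5 CCA (Pro): third position 4-fold.
Four-fold degenerate third positions: 2.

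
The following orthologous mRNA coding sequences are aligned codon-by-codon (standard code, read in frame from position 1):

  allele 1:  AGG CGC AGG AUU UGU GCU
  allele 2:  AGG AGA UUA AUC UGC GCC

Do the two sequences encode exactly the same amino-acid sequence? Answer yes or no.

no

Codon 1: AGG Arg / AGG Arg — identical.
Codon 2: CGC Arg / AGA Arg — synonymous.
Codon 3: AGG Arg / UUA Leu — nonsynonymous.
Codon 4: AUU Ile / AUC Ile — synonymous.
Codon 5: UGU Cys / UGC Cys — synonymous.
Codon 6: GCU Ala / GCC Ala — synonymous.
Nonsynonymous differences: 1 → different protein.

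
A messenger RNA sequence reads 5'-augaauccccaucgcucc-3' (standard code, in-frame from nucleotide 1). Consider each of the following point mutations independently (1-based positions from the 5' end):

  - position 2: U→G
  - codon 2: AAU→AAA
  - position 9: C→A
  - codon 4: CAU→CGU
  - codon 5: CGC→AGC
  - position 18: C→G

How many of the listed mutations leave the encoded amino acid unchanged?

2

Codon 1: AUG (Met) → AGG (Arg) — missense.
Codon 2: AAU (Asn) → AAA (Lys) — missense.
Codon 3: CCC (Pro) → CCA (Pro) — synonymous.
Codon 4: CAU (His) → CGU (Arg) — missense.
Codon 5: CGC (Arg) → AGC (Ser) — missense.
Codon 6: UCC (Ser) → UCG (Ser) — synonymous.
Synonymous: 2 of 6.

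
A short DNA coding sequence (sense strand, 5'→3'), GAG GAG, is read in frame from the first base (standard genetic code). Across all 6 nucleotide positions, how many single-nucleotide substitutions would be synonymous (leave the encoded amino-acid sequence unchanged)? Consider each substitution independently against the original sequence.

Codon 1 (GAG, Glu): 1 synonymous substitution.
Codon 2 (GAG, Glu): 1 synonymous substitution.
Total: 1 + 1 = 2.

2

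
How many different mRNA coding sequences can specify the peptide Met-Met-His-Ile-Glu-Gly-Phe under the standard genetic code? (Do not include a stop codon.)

96

Met: 1 codon.
Met: 1 codon.
His: 2 codons.
Ile: 3 codons.
Glu: 2 codons.
Gly: 4 codons.
Phe: 2 codons.
1 × 1 × 2 × 3 × 2 × 4 × 2 = 96.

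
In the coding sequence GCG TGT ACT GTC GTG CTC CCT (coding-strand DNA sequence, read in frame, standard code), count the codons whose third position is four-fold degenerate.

Codon 1 GCG (Ala): third position 4-fold.
Codon 2 TGT (Cys): third position 2-fold.
Codon 3 ACT (Thr): third position 4-fold.
Codon 4 GTC (Val): third position 4-fold.
Codon 5 GTG (Val): third position 4-fold.
Codon 6 CTC (Leu): third position 4-fold.
Codon 7 CCT (Pro): third position 4-fold.
Four-fold degenerate third positions: 6.

6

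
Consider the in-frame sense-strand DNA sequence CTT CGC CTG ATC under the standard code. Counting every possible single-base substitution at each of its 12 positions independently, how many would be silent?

12

Codon 1 (CTT, Leu): 3 synonymous substitutions.
Codon 2 (CGC, Arg): 3 synonymous substitutions.
Codon 3 (CTG, Leu): 4 synonymous substitutions.
Codon 4 (ATC, Ile): 2 synonymous substitutions.
Total: 3 + 3 + 4 + 2 = 12.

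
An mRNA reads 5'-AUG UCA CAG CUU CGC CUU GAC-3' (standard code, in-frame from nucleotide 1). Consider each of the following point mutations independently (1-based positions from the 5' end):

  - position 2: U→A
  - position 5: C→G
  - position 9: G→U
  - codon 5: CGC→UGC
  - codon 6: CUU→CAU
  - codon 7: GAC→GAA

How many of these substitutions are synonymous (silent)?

0

Codon 1: AUG (Met) → AAG (Lys) — missense.
Codon 2: UCA (Ser) → UGA (Stop) — nonsense.
Codon 3: CAG (Gln) → CAU (His) — missense.
Codon 5: CGC (Arg) → UGC (Cys) — missense.
Codon 6: CUU (Leu) → CAU (His) — missense.
Codon 7: GAC (Asp) → GAA (Glu) — missense.
Synonymous: 0 of 6.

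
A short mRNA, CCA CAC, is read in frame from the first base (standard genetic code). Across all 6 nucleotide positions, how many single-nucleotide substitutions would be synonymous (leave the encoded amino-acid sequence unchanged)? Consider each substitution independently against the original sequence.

4

Codon 1 (CCA, Pro): 3 synonymous substitutions.
Codon 2 (CAC, His): 1 synonymous substitution.
Total: 3 + 1 = 4.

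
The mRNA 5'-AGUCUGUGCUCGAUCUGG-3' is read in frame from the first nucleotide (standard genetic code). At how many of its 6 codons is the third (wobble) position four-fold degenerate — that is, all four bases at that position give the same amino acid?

2

Codon 1 AGU (Ser): third position 2-fold.
Codon 2 CUG (Leu): third position 4-fold.
Codon 3 UGC (Cys): third position 2-fold.
Codon 4 UCG (Ser): third position 4-fold.
Codon 5 AUC (Ile): third position 3-fold.
Codon 6 UGG (Trp): third position 1-fold.
Four-fold degenerate third positions: 2.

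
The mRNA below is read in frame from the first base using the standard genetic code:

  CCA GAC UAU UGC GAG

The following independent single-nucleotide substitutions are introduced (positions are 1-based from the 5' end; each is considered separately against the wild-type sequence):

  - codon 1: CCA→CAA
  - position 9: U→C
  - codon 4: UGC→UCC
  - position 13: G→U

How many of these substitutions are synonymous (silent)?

1

Codon 1: CCA (Pro) → CAA (Gln) — missense.
Codon 3: UAU (Tyr) → UAC (Tyr) — synonymous.
Codon 4: UGC (Cys) → UCC (Ser) — missense.
Codon 5: GAG (Glu) → UAG (Stop) — nonsense.
Synonymous: 1 of 4.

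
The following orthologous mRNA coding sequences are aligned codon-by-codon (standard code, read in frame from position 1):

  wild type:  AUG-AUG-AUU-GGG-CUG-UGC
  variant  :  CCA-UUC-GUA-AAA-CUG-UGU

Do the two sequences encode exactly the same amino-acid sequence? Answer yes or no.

no

Codon 1: AUG Met / CCA Pro — nonsynonymous.
Codon 2: AUG Met / UUC Phe — nonsynonymous.
Codon 3: AUU Ile / GUA Val — nonsynonymous.
Codon 4: GGG Gly / AAA Lys — nonsynonymous.
Codon 5: CUG Leu / CUG Leu — identical.
Codon 6: UGC Cys / UGU Cys — synonymous.
Nonsynonymous differences: 4 → different protein.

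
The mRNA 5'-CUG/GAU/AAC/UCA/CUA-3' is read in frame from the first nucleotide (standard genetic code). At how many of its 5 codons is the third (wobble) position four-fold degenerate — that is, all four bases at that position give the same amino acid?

3

Codon 1 CUG (Leu): third position 4-fold.
Codon 2 GAU (Asp): third position 2-fold.
Codon 3 AAC (Asn): third position 2-fold.
Codon 4 UCA (Ser): third position 4-fold.
Codon 5 CUA (Leu): third position 4-fold.
Four-fold degenerate third positions: 3.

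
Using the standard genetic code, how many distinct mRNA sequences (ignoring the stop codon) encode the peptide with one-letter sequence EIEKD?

48

Glu: 2 codons.
Ile: 3 codons.
Glu: 2 codons.
Lys: 2 codons.
Asp: 2 codons.
2 × 3 × 2 × 2 × 2 = 48.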